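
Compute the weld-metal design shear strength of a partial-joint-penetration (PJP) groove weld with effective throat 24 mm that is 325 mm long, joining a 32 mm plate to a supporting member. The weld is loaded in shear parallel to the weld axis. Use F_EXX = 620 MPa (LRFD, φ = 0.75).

φR_n ≈ 2180 kN

Effective throat (given) t_e = 24 mm.
A_we = 24 × 325 = 7800 mm².
F_nw = 0.6 F_EXX = 372 MPa.
φR_n = 0.75 × 372 × 7800 × 10⁻³ = 2176 kN.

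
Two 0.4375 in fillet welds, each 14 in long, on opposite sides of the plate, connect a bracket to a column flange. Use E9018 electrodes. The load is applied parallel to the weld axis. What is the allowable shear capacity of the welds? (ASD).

E90XX → F_EXX = 90 ksi.
Effective throat t_e = 0.707 × 0.4375 = 0.3093 in.
Total length L = 28 in; A_we = 0.3093 × 28 = 8.661 in².
F_nw = 0.6 F_EXX = 0.6 × 90 = 54 ksi.
R_n = 54 × 8.661 = 467.7 kips; R_n/Ω = 467.7/2.0 = 233.8 kips.

R_n/Ω ≈ 234 kips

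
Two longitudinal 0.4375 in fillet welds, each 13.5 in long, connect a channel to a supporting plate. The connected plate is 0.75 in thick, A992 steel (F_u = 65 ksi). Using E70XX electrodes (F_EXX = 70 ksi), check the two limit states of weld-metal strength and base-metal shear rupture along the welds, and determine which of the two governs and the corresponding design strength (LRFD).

φR_n ≈ 263 kip (weld metal governs)

t_e = 0.707 × 0.4375 = 0.3093 in; L = 27 in.
Weld metal: φR_n = 0.75 × 0.6 × 70 × 0.3093 × 27 = 263.1 kip.
Base metal (shear rupture): φR_n = 0.75 × 0.6 × 65 × 0.75 × 27 = 592.3 kip.
Governing: weld metal.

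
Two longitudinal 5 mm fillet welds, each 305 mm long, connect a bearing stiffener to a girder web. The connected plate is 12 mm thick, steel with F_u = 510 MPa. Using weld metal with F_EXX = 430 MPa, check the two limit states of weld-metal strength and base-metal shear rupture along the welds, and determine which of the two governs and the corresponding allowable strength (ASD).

t_e = 0.707 × 5 = 3.535 mm; L = 610 mm.
Weld metal: R_n/Ω = (1/2.0) × 0.6 × 430 × 3.535 × 610 × 10⁻³ = 278.2 kN.
Base metal (shear rupture): R_n/Ω = (1/2.0) × 0.6 × 510 × 12 × 610 × 10⁻³ = 1120 kN.
Governing: weld metal.

R_n/Ω ≈ 278 kN (weld metal governs)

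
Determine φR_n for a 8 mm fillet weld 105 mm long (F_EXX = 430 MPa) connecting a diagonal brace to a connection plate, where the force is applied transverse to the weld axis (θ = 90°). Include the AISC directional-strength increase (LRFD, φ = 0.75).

φR_n ≈ 172 kN

t_e = 0.707 × 8 = 5.656 mm; A_we = 5.656 × 105 = 593.9 mm².
Directional factor: 1.0 + 0.5 sin^1.5(90°) = 1.5.
F_nw = 0.6 × 430 × 1.5 = 387 MPa.
φR_n = 0.75 × 387 × 593.9 × 10⁻³ = 172.4 kN.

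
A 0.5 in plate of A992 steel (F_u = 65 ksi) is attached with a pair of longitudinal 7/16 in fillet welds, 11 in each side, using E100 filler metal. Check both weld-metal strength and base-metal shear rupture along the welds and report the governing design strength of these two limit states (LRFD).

φR_n ≈ 306 kips (weld metal governs)

E100XX → F_EXX = 100 ksi.
t_e = 0.707 × 0.4375 = 0.3093 in; L = 22 in.
Weld metal: φR_n = 0.75 × 0.6 × 100 × 0.3093 × 22 = 306.2 kips.
Base metal (shear rupture): φR_n = 0.75 × 0.6 × 65 × 0.5 × 22 = 321.8 kips.
Governing: weld metal.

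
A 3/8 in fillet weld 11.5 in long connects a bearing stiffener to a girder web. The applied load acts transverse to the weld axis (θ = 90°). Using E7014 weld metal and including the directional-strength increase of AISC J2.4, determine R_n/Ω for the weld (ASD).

R_n/Ω ≈ 96 kip

E70XX → F_EXX = 70 ksi.
t_e = 0.707 × 0.375 = 0.2651 in; A_we = 0.2651 × 11.5 = 3.049 in².
Directional factor: 1.0 + 0.5 sin^1.5(90°) = 1.5.
F_nw = 0.6 × 70 × 1.5 = 63 ksi.
R_n/Ω = (63 × 3.049) / 2.0 = 96.04 kip.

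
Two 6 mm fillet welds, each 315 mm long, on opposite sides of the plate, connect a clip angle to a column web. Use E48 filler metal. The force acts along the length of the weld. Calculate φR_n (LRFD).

φR_n ≈ 577 kN

E48XX → F_EXX = 480 MPa.
Effective throat t_e = 0.707 × 6 = 4.242 mm.
Total length L = 630 mm; A_we = 4.242 × 630 = 2672 mm².
F_nw = 0.6 F_EXX = 0.6 × 480 = 288 MPa.
φR_n = 0.75 × 288 × 2672 × 10⁻³ = 577.3 kN.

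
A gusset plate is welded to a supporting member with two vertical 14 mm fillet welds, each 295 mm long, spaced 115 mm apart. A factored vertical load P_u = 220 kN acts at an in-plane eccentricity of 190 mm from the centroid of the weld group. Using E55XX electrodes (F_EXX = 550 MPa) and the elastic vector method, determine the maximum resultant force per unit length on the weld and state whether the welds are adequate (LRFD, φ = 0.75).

f_max ≈ 1250 N/mm; adequate

Total weld length L_w = 590 mm. Treat welds as unit-width lines.
Polar moment about centroid: J = 2[d³/12 + d(b/2)²] = 2[295³/12 + 295×57.5²] = 6229000 mm³.
Direct shear f_v = P/L_w = 220×10³ / 590 = 372.9 N/mm (vertical).
Torsion M = P·e = 220×10³ × 190 = 41800000 N·mm.
Critical point at (x, y) = (57.5, 147.5) from centroid. f_tx = M·y/J = 989.7 N/mm; f_ty = M·x/J = 385.8 N/mm.
Resultant f_max = √[f_tx² + (f_v + f_ty)²] = √[989.7² + (372.9 + 385.8)²] = 1247 N/mm.
Capacity per unit length: φr_n = 0.75 × 0.6 × 550 × (0.707 × 14) = 2450 N/mm.
1247 ≤ 2450 → adequate.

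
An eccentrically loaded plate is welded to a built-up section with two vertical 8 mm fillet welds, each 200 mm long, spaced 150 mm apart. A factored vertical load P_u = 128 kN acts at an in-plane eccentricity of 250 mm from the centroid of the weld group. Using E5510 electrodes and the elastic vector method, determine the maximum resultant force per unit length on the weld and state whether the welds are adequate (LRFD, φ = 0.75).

E55XX → F_EXX = 550 MPa.
Total weld length L_w = 400 mm. Treat welds as unit-width lines.
Polar moment about centroid: J = 2[d³/12 + d(b/2)²] = 2[200³/12 + 200×75²] = 3583000 mm³.
Direct shear f_v = P/L_w = 128×10³ / 400 = 320 N/mm (vertical).
Torsion M = P·e = 128×10³ × 250 = 32000000 N·mm.
Critical point at (x, y) = (75, 100) from centroid. f_tx = M·y/J = 893 N/mm; f_ty = M·x/J = 669.8 N/mm.
Resultant f_max = √[f_tx² + (f_v + f_ty)²] = √[893² + (320 + 669.8)²] = 1333 N/mm.
Capacity per unit length: φr_n = 0.75 × 0.6 × 550 × (0.707 × 8) = 1400 N/mm.
1333 ≤ 1400 → adequate.

f_max ≈ 1330 N/mm; adequate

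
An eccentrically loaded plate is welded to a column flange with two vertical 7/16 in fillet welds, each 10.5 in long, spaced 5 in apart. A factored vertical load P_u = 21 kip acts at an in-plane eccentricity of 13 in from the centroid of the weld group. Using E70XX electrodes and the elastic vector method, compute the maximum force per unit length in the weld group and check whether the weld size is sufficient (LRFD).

E70XX → F_EXX = 70 ksi.
Total weld length L_w = 21 in. Treat welds as unit-width lines.
Polar moment about centroid: J = 2[d³/12 + d(b/2)²] = 2[10.5³/12 + 10.5×2.5²] = 324.2 in³.
Direct shear f_v = P/L_w = 21 / 21 = 1 kip/in (vertical).
Torsion M = P·e = 21 × 13 = 273 kip·in.
Critical point at (x, y) = (2.5, 5.25) from centroid. f_tx = M·y/J = 4.421 kip/in; f_ty = M·x/J = 2.105 kip/in.
Resultant f_max = √[f_tx² + (f_v + f_ty)²] = √[4.421² + (1 + 2.105)²] = 5.403 kip/in.
Capacity per unit length: φr_n = 0.75 × 0.6 × 70 × (0.707 × 0.4375) = 9.743 kip/in.
5.403 ≤ 9.743 → adequate.

f_max ≈ 5.4 kip/in; adequate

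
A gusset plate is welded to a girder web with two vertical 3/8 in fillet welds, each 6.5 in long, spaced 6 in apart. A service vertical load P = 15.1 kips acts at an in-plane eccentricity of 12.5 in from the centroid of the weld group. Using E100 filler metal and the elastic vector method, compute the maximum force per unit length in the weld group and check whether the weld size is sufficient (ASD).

E100XX → F_EXX = 100 ksi.
Total weld length L_w = 13 in. Treat welds as unit-width lines.
Polar moment about centroid: J = 2[d³/12 + d(b/2)²] = 2[6.5³/12 + 6.5×3²] = 162.8 in³.
Direct shear f_v = P/L_w = 15.1 / 13 = 1.162 kip/in (vertical).
Torsion M = P·e = 15.1 × 12.5 = 188.75 kip·in.
Critical point at (x, y) = (3, 3.25) from centroid. f_tx = M·y/J = 3.769 kip/in; f_ty = M·x/J = 3.479 kip/in.
Resultant f_max = √[f_tx² + (f_v + f_ty)²] = √[3.769² + (1.162 + 3.479)²] = 5.978 kip/in.
Capacity per unit length: r_n/Ω = (1/2.0) × 0.6 × 100 × (0.707 × 0.375) = 7.954 kip/in.
5.978 ≤ 7.954 → adequate.

f_max ≈ 5.98 kip/in; adequate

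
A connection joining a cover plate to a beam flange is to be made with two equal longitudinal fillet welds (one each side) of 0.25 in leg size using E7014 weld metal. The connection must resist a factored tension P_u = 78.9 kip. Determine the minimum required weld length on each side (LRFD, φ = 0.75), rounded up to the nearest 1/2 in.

L = 7.5 in on each side

E70XX → F_EXX = 70 ksi.
Throat t_e = 0.707 × 0.25 = 0.1767 in.
φr_n = 0.75 × 0.6 × 70 × 0.1767 = 5.568 kip/in.
L_req = P_u / φr_n = 78.9 / 5.568 = 14.17 in total.
Per side: 14.17 / 2 = 7.086 in.
Round up → use L = 7.5 in on each side.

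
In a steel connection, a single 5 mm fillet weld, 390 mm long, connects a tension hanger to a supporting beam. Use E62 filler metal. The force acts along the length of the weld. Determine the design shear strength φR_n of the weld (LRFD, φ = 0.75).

E62XX → F_EXX = 620 MPa.
Effective throat t_e = 0.707 × 5 = 3.535 mm.
Total length L = 390 mm; A_we = 3.535 × 390 = 1379 mm².
F_nw = 0.6 F_EXX = 0.6 × 620 = 372 MPa.
φR_n = 0.75 × 372 × 1379 × 10⁻³ = 384.6 kN.

φR_n ≈ 385 kN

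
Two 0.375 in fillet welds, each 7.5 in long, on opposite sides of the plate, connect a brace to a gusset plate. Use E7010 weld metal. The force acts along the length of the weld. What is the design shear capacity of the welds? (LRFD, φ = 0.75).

φR_n ≈ 125 kips

E70XX → F_EXX = 70 ksi.
Effective throat t_e = 0.707 × 0.375 = 0.2651 in.
Total length L = 15 in; A_we = 0.2651 × 15 = 3.977 in².
F_nw = 0.6 F_EXX = 0.6 × 70 = 42 ksi.
φR_n = 0.75 × 42 × 3.977 = 125.3 kips.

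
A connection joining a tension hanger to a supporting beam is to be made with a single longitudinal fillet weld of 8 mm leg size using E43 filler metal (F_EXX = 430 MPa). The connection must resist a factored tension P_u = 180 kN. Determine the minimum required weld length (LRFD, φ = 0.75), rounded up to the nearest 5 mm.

Throat t_e = 0.707 × 8 = 5.656 mm.
φr_n = 0.75 × 0.6 × 430 × 5.656 × 10⁻³ = 1.094 kN/mm.
L_req = P_u / φr_n = 180 / 1.094 = 164.5 mm total.
Round up → use L = 165 mm.

L = 165 mm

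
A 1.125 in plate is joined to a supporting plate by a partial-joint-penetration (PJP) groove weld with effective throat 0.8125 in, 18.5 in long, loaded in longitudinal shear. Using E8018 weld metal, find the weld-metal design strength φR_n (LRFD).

E80XX → F_EXX = 80 ksi.
Effective throat (given) t_e = 0.8125 in.
A_we = 0.8125 × 18.5 = 15.03 in².
F_nw = 0.6 F_EXX = 48 ksi.
φR_n = 0.75 × 48 × 15.03 = 541.1 kips.

φR_n ≈ 541 kips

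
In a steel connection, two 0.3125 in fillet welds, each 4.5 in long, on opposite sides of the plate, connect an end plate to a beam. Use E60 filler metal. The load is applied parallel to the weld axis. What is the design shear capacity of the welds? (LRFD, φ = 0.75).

φR_n ≈ 53.7 kip

E60XX → F_EXX = 60 ksi.
Effective throat t_e = 0.707 × 0.3125 = 0.2209 in.
Total length L = 9 in; A_we = 0.2209 × 9 = 1.988 in².
F_nw = 0.6 F_EXX = 0.6 × 60 = 36 ksi.
φR_n = 0.75 × 36 × 1.988 = 53.69 kip.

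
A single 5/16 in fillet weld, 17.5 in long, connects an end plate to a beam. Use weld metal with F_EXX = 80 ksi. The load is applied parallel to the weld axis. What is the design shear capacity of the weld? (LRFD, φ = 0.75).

φR_n ≈ 139 kip

Effective throat t_e = 0.707 × 0.3125 = 0.2209 in.
Total length L = 17.5 in; A_we = 0.2209 × 17.5 = 3.866 in².
F_nw = 0.6 F_EXX = 0.6 × 80 = 48 ksi.
φR_n = 0.75 × 48 × 3.866 = 139.2 kip.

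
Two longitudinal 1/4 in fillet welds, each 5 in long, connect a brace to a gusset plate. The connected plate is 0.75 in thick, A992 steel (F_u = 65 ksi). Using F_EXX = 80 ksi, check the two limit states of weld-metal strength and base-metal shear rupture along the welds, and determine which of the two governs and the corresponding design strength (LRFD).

φR_n ≈ 63.6 kips (weld metal governs)

t_e = 0.707 × 0.25 = 0.1767 in; L = 10 in.
Weld metal: φR_n = 0.75 × 0.6 × 80 × 0.1767 × 10 = 63.63 kips.
Base metal (shear rupture): φR_n = 0.75 × 0.6 × 65 × 0.75 × 10 = 219.4 kips.
Governing: weld metal.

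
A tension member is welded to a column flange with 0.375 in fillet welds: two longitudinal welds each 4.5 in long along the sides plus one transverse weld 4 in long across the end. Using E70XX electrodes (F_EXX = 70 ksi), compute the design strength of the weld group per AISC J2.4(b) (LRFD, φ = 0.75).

φR_n ≈ 114 kips

t_e = 0.707 × 0.375 = 0.2651 in.
R_nwl = 0.6 × 70 × 0.2651 × 9 = 100.2 kips (longitudinal, 2 welds).
R_nwt = 0.6 × 70 × 0.2651 × 4 = 44.54 kips (transverse, base value).
(i) R_nwl + R_nwt = 144.8 kips; (ii) 0.85 R_nwl + 1.5 R_nwt = 152 kips.
R_n = max = 152 kips [governs: (ii)]; φR_n = 114 kips.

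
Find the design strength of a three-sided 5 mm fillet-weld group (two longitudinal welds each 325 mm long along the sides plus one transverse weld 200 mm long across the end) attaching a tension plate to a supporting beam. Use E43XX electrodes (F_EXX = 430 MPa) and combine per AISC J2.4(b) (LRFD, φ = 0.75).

φR_n ≈ 583 kN

t_e = 0.707 × 5 = 3.535 mm.
R_nwl = 0.6 × 430 × 3.535 × 650 × 10⁻³ = 592.8 kN (longitudinal, 2 welds).
R_nwt = 0.6 × 430 × 3.535 × 200 × 10⁻³ = 182.4 kN (transverse, base value).
(i) R_nwl + R_nwt = 775.2 kN; (ii) 0.85 R_nwl + 1.5 R_nwt = 777.5 kN.
R_n = max = 777.5 kN [governs: (ii)]; φR_n = 583.1 kN.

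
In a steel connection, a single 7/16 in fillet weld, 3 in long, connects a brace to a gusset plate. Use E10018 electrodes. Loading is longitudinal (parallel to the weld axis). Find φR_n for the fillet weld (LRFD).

φR_n ≈ 41.8 kips

E100XX → F_EXX = 100 ksi.
Effective throat t_e = 0.707 × 0.4375 = 0.3093 in.
Total length L = 3 in; A_we = 0.3093 × 3 = 0.9279 in².
F_nw = 0.6 F_EXX = 0.6 × 100 = 60 ksi.
φR_n = 0.75 × 60 × 0.9279 = 41.76 kips.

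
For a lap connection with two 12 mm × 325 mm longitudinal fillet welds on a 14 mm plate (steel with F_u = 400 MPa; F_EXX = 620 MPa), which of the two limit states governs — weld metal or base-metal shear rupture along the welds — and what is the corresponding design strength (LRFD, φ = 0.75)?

t_e = 0.707 × 12 = 8.484 mm; L = 650 mm.
Weld metal: φR_n = 0.75 × 0.6 × 620 × 8.484 × 650 × 10⁻³ = 1539 kN.
Base metal (shear rupture): φR_n = 0.75 × 0.6 × 400 × 14 × 650 × 10⁻³ = 1638 kN.
Governing: weld metal.

φR_n ≈ 1540 kN (weld metal governs)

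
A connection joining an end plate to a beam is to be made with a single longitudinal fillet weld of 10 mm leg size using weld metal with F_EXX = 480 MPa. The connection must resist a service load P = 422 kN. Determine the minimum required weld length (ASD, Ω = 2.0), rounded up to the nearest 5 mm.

Throat t_e = 0.707 × 10 = 7.07 mm.
r_n/Ω = (0.6 × 480 × 7.07) / 2.0 = 1018 N/mm = 1.018 kN/mm.
L_req = P / (r_n/Ω) = 422 / 1.018 = 414.5 mm total.
Round up → use L = 415 mm.

L = 415 mm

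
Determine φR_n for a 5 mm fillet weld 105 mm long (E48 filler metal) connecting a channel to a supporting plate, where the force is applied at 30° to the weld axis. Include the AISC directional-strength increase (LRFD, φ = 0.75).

E48XX → F_EXX = 480 MPa.
t_e = 0.707 × 5 = 3.535 mm; A_we = 3.535 × 105 = 371.2 mm².
Directional factor: 1.0 + 0.5 sin^1.5(30°) = 1.177.
F_nw = 0.6 × 480 × 1.177 = 338.9 MPa.
φR_n = 0.75 × 338.9 × 371.2 × 10⁻³ = 94.35 kN.

φR_n ≈ 94.3 kN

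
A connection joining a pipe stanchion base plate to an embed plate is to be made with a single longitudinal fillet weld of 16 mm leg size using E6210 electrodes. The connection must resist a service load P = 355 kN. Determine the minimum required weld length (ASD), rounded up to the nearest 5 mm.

L = 170 mm

E62XX → F_EXX = 620 MPa.
Throat t_e = 0.707 × 16 = 11.31 mm.
r_n/Ω = (0.6 × 620 × 11.31) / 2.0 = 2104 N/mm = 2.104 kN/mm.
L_req = P / (r_n/Ω) = 355 / 2.104 = 168.7 mm total.
Round up → use L = 170 mm.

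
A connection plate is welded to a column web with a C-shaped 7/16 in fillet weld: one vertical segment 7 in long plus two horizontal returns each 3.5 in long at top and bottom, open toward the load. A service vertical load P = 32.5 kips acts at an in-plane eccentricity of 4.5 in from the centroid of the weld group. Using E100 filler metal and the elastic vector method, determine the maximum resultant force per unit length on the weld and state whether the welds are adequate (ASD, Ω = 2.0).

E100XX → F_EXX = 100 ksi.
Total weld length L_w = 14 in. Treat welds as unit-width lines.
Centroid: x̄ = 2×3.5×1.75 / 14 = 0.875 in from the vertical weld.
Polar moment about centroid: J = I_x + I_y = [7³/12 + 2×3.5×3.5²] + [7×0.875² + 2(3.5³/12 + 3.5×0.875²)] = 132.2 in³.
Direct shear f_v = P/L_w = 32.5 / 14 = 2.321 kip/in (vertical).
Torsion M = P·e = 32.5 × 4.5 = 146.25 kip·in.
Critical point at (x, y) = (2.625, 3.5) from centroid. f_tx = M·y/J = 3.872 kip/in; f_ty = M·x/J = 2.904 kip/in.
Resultant f_max = √[f_tx² + (f_v + f_ty)²] = √[3.872² + (2.321 + 2.904)²] = 6.504 kip/in.
Capacity per unit length: r_n/Ω = (1/2.0) × 0.6 × 100 × (0.707 × 0.4375) = 9.279 kip/in.
6.504 ≤ 9.279 → adequate.

f_max ≈ 6.5 kip/in; adequate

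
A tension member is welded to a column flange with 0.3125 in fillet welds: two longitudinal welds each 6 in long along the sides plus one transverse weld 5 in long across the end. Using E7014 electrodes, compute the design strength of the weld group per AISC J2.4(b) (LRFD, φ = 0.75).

φR_n ≈ 123 kips

E70XX → F_EXX = 70 ksi.
t_e = 0.707 × 0.3125 = 0.2209 in.
R_nwl = 0.6 × 70 × 0.2209 × 12 = 111.4 kips (longitudinal, 2 welds).
R_nwt = 0.6 × 70 × 0.2209 × 5 = 46.4 kips (transverse, base value).
(i) R_nwl + R_nwt = 157.7 kips; (ii) 0.85 R_nwl + 1.5 R_nwt = 164.2 kips.
R_n = max = 164.2 kips [governs: (ii)]; φR_n = 123.2 kips.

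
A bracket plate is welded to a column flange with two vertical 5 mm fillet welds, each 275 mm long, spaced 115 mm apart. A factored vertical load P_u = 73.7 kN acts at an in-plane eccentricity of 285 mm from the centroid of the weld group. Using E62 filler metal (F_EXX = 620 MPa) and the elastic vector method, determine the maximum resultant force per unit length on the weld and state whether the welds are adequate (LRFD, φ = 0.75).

Total weld length L_w = 550 mm. Treat welds as unit-width lines.
Polar moment about centroid: J = 2[d³/12 + d(b/2)²] = 2[275³/12 + 275×57.5²] = 5285000 mm³.
Direct shear f_v = P/L_w = 73.7×10³ / 550 = 134 N/mm (vertical).
Torsion M = P·e = 73.7×10³ × 285 = 21004000 N·mm.
Critical point at (x, y) = (57.5, 137.5) from centroid. f_tx = M·y/J = 546.5 N/mm; f_ty = M·x/J = 228.5 N/mm.
Resultant f_max = √[f_tx² + (f_v + f_ty)²] = √[546.5² + (134 + 228.5)²] = 655.8 N/mm.
Capacity per unit length: φr_n = 0.75 × 0.6 × 620 × (0.707 × 5) = 986.3 N/mm.
655.8 ≤ 986.3 → adequate.

f_max ≈ 656 N/mm; adequate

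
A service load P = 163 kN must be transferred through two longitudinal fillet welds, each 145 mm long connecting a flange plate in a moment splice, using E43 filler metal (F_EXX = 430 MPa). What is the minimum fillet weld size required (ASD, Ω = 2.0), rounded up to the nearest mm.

w = 7 mm

Total weld length L = 290 mm.
Required throat t_e = P × Ω / (0.6 F_EXX × L) = 163 × 2.0 / (0.6 × 430 × 290 × 10⁻³) = 4.357 mm.
Required leg w = t_e / 0.707 = 6.163 mm → use 7 mm.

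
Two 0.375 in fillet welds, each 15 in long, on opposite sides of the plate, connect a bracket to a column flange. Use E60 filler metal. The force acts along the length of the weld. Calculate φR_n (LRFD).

E60XX → F_EXX = 60 ksi.
Effective throat t_e = 0.707 × 0.375 = 0.2651 in.
Total length L = 30 in; A_we = 0.2651 × 30 = 7.954 in².
F_nw = 0.6 F_EXX = 0.6 × 60 = 36 ksi.
φR_n = 0.75 × 36 × 7.954 = 214.8 kips.

φR_n ≈ 215 kips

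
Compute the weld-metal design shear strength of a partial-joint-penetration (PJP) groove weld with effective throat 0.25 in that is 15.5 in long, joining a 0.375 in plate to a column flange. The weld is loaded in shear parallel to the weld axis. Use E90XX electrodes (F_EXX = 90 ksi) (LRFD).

Effective throat (given) t_e = 0.25 in.
A_we = 0.25 × 15.5 = 3.875 in².
F_nw = 0.6 F_EXX = 54 ksi.
φR_n = 0.75 × 54 × 3.875 = 156.9 kip.

φR_n ≈ 157 kip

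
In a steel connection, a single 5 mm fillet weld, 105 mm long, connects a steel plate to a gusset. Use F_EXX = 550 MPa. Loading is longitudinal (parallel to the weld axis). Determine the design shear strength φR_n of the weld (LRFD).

Effective throat t_e = 0.707 × 5 = 3.535 mm.
Total length L = 105 mm; A_we = 3.535 × 105 = 371.2 mm².
F_nw = 0.6 F_EXX = 0.6 × 550 = 330 MPa.
φR_n = 0.75 × 330 × 371.2 × 10⁻³ = 91.87 kN.

φR_n ≈ 91.9 kN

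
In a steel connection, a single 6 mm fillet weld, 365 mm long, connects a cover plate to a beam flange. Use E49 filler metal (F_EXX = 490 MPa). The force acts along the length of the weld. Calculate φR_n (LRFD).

Effective throat t_e = 0.707 × 6 = 4.242 mm.
Total length L = 365 mm; A_we = 4.242 × 365 = 1548 mm².
F_nw = 0.6 F_EXX = 0.6 × 490 = 294 MPa.
φR_n = 0.75 × 294 × 1548 × 10⁻³ = 341.4 kN.

φR_n ≈ 341 kN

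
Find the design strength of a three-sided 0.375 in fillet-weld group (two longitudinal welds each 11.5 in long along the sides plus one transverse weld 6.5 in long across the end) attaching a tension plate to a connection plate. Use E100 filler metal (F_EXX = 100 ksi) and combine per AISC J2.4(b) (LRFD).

t_e = 0.707 × 0.375 = 0.2651 in.
R_nwl = 0.6 × 100 × 0.2651 × 23 = 365.9 kips (longitudinal, 2 welds).
R_nwt = 0.6 × 100 × 0.2651 × 6.5 = 103.4 kips (transverse, base value).
(i) R_nwl + R_nwt = 469.3 kips; (ii) 0.85 R_nwl + 1.5 R_nwt = 466.1 kips.
R_n = max = 469.3 kips [governs: (i)]; φR_n = 352 kips.

φR_n ≈ 352 kips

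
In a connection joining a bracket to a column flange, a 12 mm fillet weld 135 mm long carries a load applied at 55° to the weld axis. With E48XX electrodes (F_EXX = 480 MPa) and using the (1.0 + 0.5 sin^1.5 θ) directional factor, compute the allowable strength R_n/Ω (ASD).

t_e = 0.707 × 12 = 8.484 mm; A_we = 8.484 × 135 = 1145 mm².
Directional factor: 1.0 + 0.5 sin^1.5(55°) = 1.371.
F_nw = 0.6 × 480 × 1.371 = 394.8 MPa.
R_n/Ω = (394.8 × 1145) / 2.0 × 10⁻³ = 226.1 kN.

R_n/Ω ≈ 226 kN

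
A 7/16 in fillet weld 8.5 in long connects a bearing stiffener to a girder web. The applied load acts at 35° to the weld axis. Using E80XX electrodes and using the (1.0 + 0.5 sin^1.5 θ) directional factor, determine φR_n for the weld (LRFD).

E80XX → F_EXX = 80 ksi.
t_e = 0.707 × 0.4375 = 0.3093 in; A_we = 0.3093 × 8.5 = 2.629 in².
Directional factor: 1.0 + 0.5 sin^1.5(35°) = 1.217.
F_nw = 0.6 × 80 × 1.217 = 58.43 ksi.
φR_n = 0.75 × 58.43 × 2.629 = 115.2 kip.

φR_n ≈ 115 kip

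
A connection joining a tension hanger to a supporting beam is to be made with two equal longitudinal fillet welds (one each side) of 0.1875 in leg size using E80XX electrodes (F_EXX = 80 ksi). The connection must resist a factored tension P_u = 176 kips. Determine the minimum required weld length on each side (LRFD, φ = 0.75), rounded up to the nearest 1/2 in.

Throat t_e = 0.707 × 0.1875 = 0.1326 in.
φr_n = 0.75 × 0.6 × 80 × 0.1326 = 4.772 kips/in.
L_req = P_u / φr_n = 176 / 4.772 = 36.88 in total.
Per side: 36.88 / 2 = 18.44 in.
Round up → use L = 18.5 in on each side.

L = 18.5 in on each side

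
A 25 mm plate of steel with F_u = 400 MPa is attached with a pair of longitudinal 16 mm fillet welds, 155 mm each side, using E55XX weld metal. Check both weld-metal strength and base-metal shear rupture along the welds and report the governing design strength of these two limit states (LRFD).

φR_n ≈ 868 kN (weld metal governs)

E55XX → F_EXX = 550 MPa.
t_e = 0.707 × 16 = 11.31 mm; L = 310 mm.
Weld metal: φR_n = 0.75 × 0.6 × 550 × 11.31 × 310 × 10⁻³ = 867.9 kN.
Base metal (shear rupture): φR_n = 0.75 × 0.6 × 400 × 25 × 310 × 10⁻³ = 1395 kN.
Governing: weld metal.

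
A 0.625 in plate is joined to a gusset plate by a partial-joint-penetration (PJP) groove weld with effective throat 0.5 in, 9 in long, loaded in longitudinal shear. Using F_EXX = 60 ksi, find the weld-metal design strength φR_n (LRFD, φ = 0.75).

Effective throat (given) t_e = 0.5 in.
A_we = 0.5 × 9 = 4.5 in².
F_nw = 0.6 F_EXX = 36 ksi.
φR_n = 0.75 × 36 × 4.5 = 121.5 kips.

φR_n ≈ 122 kips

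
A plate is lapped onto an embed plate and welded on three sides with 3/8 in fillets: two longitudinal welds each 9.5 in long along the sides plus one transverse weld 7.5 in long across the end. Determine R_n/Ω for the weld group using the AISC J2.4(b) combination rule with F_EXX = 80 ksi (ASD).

t_e = 0.707 × 0.375 = 0.2651 in.
R_nwl = 0.6 × 80 × 0.2651 × 19 = 241.8 kip (longitudinal, 2 welds).
R_nwt = 0.6 × 80 × 0.2651 × 7.5 = 95.44 kip (transverse, base value).
(i) R_nwl + R_nwt = 337.2 kip; (ii) 0.85 R_nwl + 1.5 R_nwt = 348.7 kip.
R_n = max = 348.7 kip [governs: (ii)]; R_n/Ω = 174.3 kip.

R_n/Ω ≈ 174 kip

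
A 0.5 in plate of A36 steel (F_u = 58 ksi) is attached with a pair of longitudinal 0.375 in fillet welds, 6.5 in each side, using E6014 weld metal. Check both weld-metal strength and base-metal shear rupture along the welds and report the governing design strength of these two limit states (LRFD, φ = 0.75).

φR_n ≈ 93.1 kip (weld metal governs)

E60XX → F_EXX = 60 ksi.
t_e = 0.707 × 0.375 = 0.2651 in; L = 13 in.
Weld metal: φR_n = 0.75 × 0.6 × 60 × 0.2651 × 13 = 93.06 kip.
Base metal (shear rupture): φR_n = 0.75 × 0.6 × 58 × 0.5 × 13 = 169.6 kip.
Governing: weld metal.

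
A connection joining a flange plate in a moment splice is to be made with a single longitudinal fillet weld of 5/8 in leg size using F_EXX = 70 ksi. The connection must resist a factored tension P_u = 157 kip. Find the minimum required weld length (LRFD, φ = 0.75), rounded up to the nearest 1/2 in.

L = 11.5 in

Throat t_e = 0.707 × 0.625 = 0.4419 in.
φr_n = 0.75 × 0.6 × 70 × 0.4419 = 13.92 kip/in.
L_req = P_u / φr_n = 157 / 13.92 = 11.28 in total.
Round up → use L = 11.5 in.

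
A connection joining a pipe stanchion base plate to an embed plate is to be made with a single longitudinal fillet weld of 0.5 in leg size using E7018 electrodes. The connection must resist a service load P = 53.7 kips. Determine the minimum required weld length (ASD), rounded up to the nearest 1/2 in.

L = 7.5 in

E70XX → F_EXX = 70 ksi.
Throat t_e = 0.707 × 0.5 = 0.3535 in.
r_n/Ω = (0.6 × 70 × 0.3535) / 2.0 = 7.423 kip/in.
L_req = P / (r_n/Ω) = 53.7 / 7.423 = 7.234 in total.
Round up → use L = 7.5 in.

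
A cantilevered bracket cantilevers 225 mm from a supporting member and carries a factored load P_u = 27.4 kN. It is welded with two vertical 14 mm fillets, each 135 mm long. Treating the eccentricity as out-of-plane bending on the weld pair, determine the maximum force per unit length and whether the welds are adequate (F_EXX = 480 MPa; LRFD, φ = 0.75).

L_w = 2 × 135 = 270 mm; section modulus (unit throat) S = 2 × L²/6 = 6075 mm².
Direct shear f_v = P/L_w = 27.4×10³/270 = 101.5 N/mm.
Moment M = P × e = 27.4×10³ × 225 = 6165000 N·mm; bending f_b = M/S = 1015 N/mm.
f_max = √(f_v² + f_b²) = √(101.5² + 1015²) = 1020 N/mm.
φr_n = 0.75 × 0.6 × 480 × (0.707 × 14) = 2138 N/mm → adequate.

f_max ≈ 1020 N/mm; adequate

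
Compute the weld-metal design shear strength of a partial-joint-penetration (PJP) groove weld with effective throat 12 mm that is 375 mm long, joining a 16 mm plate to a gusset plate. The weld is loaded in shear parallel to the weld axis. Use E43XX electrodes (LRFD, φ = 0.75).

E43XX → F_EXX = 430 MPa.
Effective throat (given) t_e = 12 mm.
A_we = 12 × 375 = 4500 mm².
F_nw = 0.6 F_EXX = 258 MPa.
φR_n = 0.75 × 258 × 4500 × 10⁻³ = 870.8 kN.

φR_n ≈ 871 kN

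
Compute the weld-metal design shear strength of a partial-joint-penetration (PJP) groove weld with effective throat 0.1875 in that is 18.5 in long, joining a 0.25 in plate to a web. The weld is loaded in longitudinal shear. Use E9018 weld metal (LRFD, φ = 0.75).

φR_n ≈ 140 kips

E90XX → F_EXX = 90 ksi.
Effective throat (given) t_e = 0.1875 in.
A_we = 0.1875 × 18.5 = 3.469 in².
F_nw = 0.6 F_EXX = 54 ksi.
φR_n = 0.75 × 54 × 3.469 = 140.5 kips.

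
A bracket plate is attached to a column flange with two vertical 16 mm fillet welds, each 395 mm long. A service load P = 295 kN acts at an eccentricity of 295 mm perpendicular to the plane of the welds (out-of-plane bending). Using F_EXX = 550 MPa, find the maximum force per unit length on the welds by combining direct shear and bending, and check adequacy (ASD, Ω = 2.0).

L_w = 2 × 395 = 790 mm; section modulus (unit throat) S = 2 × L²/6 = 52010 mm².
Direct shear f_v = P/L_w = 295×10³/790 = 373.4 N/mm.
Moment M = P × e = 295×10³ × 295 = 87025000 N·mm; bending f_b = M/S = 1673 N/mm.
f_max = √(f_v² + f_b²) = √(373.4² + 1673²) = 1714 N/mm.
r_n/Ω = (1/2.0) × 0.6 × 550 × (0.707 × 16) = 1866 N/mm → adequate.

f_max ≈ 1710 N/mm; adequate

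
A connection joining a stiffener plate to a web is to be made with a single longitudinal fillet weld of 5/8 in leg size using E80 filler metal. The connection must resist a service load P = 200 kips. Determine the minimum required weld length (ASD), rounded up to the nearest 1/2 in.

L = 19 in

E80XX → F_EXX = 80 ksi.
Throat t_e = 0.707 × 0.625 = 0.4419 in.
r_n/Ω = (0.6 × 80 × 0.4419) / 2.0 = 10.6 kip/in.
L_req = P / (r_n/Ω) = 200 / 10.6 = 18.86 in total.
Round up → use L = 19 in.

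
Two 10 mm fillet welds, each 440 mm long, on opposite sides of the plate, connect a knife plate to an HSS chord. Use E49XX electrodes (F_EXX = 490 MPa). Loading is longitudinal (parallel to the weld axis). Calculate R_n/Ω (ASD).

Effective throat t_e = 0.707 × 10 = 7.07 mm.
Total length L = 880 mm; A_we = 7.07 × 880 = 6222 mm².
F_nw = 0.6 F_EXX = 0.6 × 490 = 294 MPa.
R_n = 294 × 6222 × 10⁻³ = 1829 kN; R_n/Ω = 1829/2.0 = 914.6 kN.

R_n/Ω ≈ 915 kN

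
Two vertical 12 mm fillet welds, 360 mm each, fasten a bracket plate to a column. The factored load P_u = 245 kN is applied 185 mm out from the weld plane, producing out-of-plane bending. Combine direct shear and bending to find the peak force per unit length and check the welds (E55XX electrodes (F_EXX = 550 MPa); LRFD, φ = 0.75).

f_max ≈ 1100 N/mm; adequate

L_w = 2 × 360 = 720 mm; section modulus (unit throat) S = 2 × L²/6 = 43200 mm².
Direct shear f_v = P/L_w = 245×10³/720 = 340.3 N/mm.
Moment M = P × e = 245×10³ × 185 = 45325000 N·mm; bending f_b = M/S = 1049 N/mm.
f_max = √(f_v² + f_b²) = √(340.3² + 1049²) = 1103 N/mm.
φr_n = 0.75 × 0.6 × 550 × (0.707 × 12) = 2100 N/mm → adequate.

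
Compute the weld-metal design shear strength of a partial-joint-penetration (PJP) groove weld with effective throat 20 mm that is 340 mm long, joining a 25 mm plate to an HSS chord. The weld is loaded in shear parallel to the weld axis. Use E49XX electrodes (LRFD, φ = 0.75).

φR_n ≈ 1500 kN

E49XX → F_EXX = 490 MPa.
Effective throat (given) t_e = 20 mm.
A_we = 20 × 340 = 6800 mm².
F_nw = 0.6 F_EXX = 294 MPa.
φR_n = 0.75 × 294 × 6800 × 10⁻³ = 1499 kN.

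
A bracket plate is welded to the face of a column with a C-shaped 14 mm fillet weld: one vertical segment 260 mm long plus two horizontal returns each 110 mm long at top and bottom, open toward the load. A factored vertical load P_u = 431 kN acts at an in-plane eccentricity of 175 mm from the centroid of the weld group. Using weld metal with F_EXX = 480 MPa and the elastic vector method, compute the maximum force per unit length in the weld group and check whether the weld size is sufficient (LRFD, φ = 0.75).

f_max ≈ 2630 N/mm; NOT adequate

Total weld length L_w = 480 mm. Treat welds as unit-width lines.
Centroid: x̄ = 2×110×55 / 480 = 25.21 mm from the vertical weld.
Polar moment about centroid: J = I_x + I_y = [260³/12 + 2×110×130²] + [260×25.21² + 2(110³/12 + 110×29.79²)] = 5765000 mm³.
Direct shear f_v = P/L_w = 431×10³ / 480 = 897.9 N/mm (vertical).
Torsion M = P·e = 431×10³ × 175 = 75425000 N·mm.
Critical point at (x, y) = (84.79, 130) from centroid. f_tx = M·y/J = 1701 N/mm; f_ty = M·x/J = 1109 N/mm.
Resultant f_max = √[f_tx² + (f_v + f_ty)²] = √[1701² + (897.9 + 1109)²] = 2631 N/mm.
Capacity per unit length: φr_n = 0.75 × 0.6 × 480 × (0.707 × 14) = 2138 N/mm.
2631 > 2138 → NOT adequate.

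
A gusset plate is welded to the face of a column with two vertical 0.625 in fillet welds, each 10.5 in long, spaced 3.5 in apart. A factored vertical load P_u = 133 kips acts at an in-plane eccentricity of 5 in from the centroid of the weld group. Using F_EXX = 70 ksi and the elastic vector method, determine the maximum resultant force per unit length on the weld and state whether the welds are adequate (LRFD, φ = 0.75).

f_max ≈ 17.4 kip/in; NOT adequate

Total weld length L_w = 21 in. Treat welds as unit-width lines.
Polar moment about centroid: J = 2[d³/12 + d(b/2)²] = 2[10.5³/12 + 10.5×1.75²] = 257.2 in³.
Direct shear f_v = P/L_w = 133 / 21 = 6.333 kip/in (vertical).
Torsion M = P·e = 133 × 5 = 665 kip·in.
Critical point at (x, y) = (1.75, 5.25) from centroid. f_tx = M·y/J = 13.57 kip/in; f_ty = M·x/J = 4.524 kip/in.
Resultant f_max = √[f_tx² + (f_v + f_ty)²] = √[13.57² + (6.333 + 4.524)²] = 17.38 kip/in.
Capacity per unit length: φr_n = 0.75 × 0.6 × 70 × (0.707 × 0.625) = 13.92 kip/in.
17.38 > 13.92 → NOT adequate.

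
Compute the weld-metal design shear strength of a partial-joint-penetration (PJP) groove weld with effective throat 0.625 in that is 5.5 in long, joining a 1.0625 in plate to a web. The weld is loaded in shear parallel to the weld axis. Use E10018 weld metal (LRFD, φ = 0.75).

E100XX → F_EXX = 100 ksi.
Effective throat (given) t_e = 0.625 in.
A_we = 0.625 × 5.5 = 3.438 in².
F_nw = 0.6 F_EXX = 60 ksi.
φR_n = 0.75 × 60 × 3.438 = 154.7 kip.

φR_n ≈ 155 kip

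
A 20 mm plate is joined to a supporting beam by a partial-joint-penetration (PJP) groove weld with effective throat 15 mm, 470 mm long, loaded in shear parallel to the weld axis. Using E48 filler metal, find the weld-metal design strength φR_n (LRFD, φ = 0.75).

φR_n ≈ 1520 kN

E48XX → F_EXX = 480 MPa.
Effective throat (given) t_e = 15 mm.
A_we = 15 × 470 = 7050 mm².
F_nw = 0.6 F_EXX = 288 MPa.
φR_n = 0.75 × 288 × 7050 × 10⁻³ = 1523 kN.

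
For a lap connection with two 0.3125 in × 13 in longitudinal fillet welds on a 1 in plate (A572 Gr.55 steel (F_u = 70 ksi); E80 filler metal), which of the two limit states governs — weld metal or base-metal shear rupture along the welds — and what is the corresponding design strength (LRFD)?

φR_n ≈ 207 kip (weld metal governs)

E80XX → F_EXX = 80 ksi.
t_e = 0.707 × 0.3125 = 0.2209 in; L = 26 in.
Weld metal: φR_n = 0.75 × 0.6 × 80 × 0.2209 × 26 = 206.8 kip.
Base metal (shear rupture): φR_n = 0.75 × 0.6 × 70 × 1 × 26 = 819 kip.
Governing: weld metal.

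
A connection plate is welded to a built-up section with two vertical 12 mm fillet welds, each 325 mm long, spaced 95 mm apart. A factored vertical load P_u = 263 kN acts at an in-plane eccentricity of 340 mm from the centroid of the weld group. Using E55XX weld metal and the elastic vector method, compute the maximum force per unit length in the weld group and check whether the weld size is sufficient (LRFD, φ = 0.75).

f_max ≈ 2250 N/mm; NOT adequate

E55XX → F_EXX = 550 MPa.
Total weld length L_w = 650 mm. Treat welds as unit-width lines.
Polar moment about centroid: J = 2[d³/12 + d(b/2)²] = 2[325³/12 + 325×47.5²] = 7188000 mm³.
Direct shear f_v = P/L_w = 263×10³ / 650 = 404.6 N/mm (vertical).
Torsion M = P·e = 263×10³ × 340 = 89420000 N·mm.
Critical point at (x, y) = (47.5, 162.5) from centroid. f_tx = M·y/J = 2022 N/mm; f_ty = M·x/J = 590.9 N/mm.
Resultant f_max = √[f_tx² + (f_v + f_ty)²] = √[2022² + (404.6 + 590.9)²] = 2253 N/mm.
Capacity per unit length: φr_n = 0.75 × 0.6 × 550 × (0.707 × 12) = 2100 N/mm.
2253 > 2100 → NOT adequate.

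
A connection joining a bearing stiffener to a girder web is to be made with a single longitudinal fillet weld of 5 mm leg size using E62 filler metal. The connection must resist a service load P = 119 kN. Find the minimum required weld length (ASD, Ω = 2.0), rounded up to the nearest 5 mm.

E62XX → F_EXX = 620 MPa.
Throat t_e = 0.707 × 5 = 3.535 mm.
r_n/Ω = (0.6 × 620 × 3.535) / 2.0 = 657.5 N/mm = 0.6575 kN/mm.
L_req = P / (r_n/Ω) = 119 / 0.6575 = 181 mm total.
Round up → use L = 185 mm.

L = 185 mm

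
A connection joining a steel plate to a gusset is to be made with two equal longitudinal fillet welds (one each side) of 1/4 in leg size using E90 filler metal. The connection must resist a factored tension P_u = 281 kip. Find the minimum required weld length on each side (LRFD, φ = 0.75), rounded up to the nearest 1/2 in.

L = 20 in on each side

E90XX → F_EXX = 90 ksi.
Throat t_e = 0.707 × 0.25 = 0.1767 in.
φr_n = 0.75 × 0.6 × 90 × 0.1767 = 7.158 kip/in.
L_req = P_u / φr_n = 281 / 7.158 = 39.25 in total.
Per side: 39.25 / 2 = 19.63 in.
Round up → use L = 20 in on each side.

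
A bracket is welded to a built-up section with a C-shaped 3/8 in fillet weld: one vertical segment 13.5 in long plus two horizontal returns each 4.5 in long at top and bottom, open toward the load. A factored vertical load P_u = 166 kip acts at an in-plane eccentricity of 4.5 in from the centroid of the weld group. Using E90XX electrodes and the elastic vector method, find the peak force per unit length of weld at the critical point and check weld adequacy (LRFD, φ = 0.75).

f_max ≈ 13.8 kip/in; NOT adequate

E90XX → F_EXX = 90 ksi.
Total weld length L_w = 22.5 in. Treat welds as unit-width lines.
Centroid: x̄ = 2×4.5×2.25 / 22.5 = 0.9 in from the vertical weld.
Polar moment about centroid: J = I_x + I_y = [13.5³/12 + 2×4.5×6.75²] + [13.5×0.9² + 2(4.5³/12 + 4.5×1.35²)] = 657.6 in³.
Direct shear f_v = P/L_w = 166 / 22.5 = 7.378 kip/in (vertical).
Torsion M = P·e = 166 × 4.5 = 747 kip·in.
Critical point at (x, y) = (3.6, 6.75) from centroid. f_tx = M·y/J = 7.667 kip/in; f_ty = M·x/J = 4.089 kip/in.
Resultant f_max = √[f_tx² + (f_v + f_ty)²] = √[7.667² + (7.378 + 4.089)²] = 13.79 kip/in.
Capacity per unit length: φr_n = 0.75 × 0.6 × 90 × (0.707 × 0.375) = 10.74 kip/in.
13.79 > 10.74 → NOT adequate.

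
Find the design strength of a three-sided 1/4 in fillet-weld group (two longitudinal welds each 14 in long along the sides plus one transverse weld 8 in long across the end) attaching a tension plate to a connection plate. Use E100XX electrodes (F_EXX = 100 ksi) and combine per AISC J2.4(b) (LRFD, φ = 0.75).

φR_n ≈ 286 kip

t_e = 0.707 × 0.25 = 0.1767 in.
R_nwl = 0.6 × 100 × 0.1767 × 28 = 296.9 kip (longitudinal, 2 welds).
R_nwt = 0.6 × 100 × 0.1767 × 8 = 84.84 kip (transverse, base value).
(i) R_nwl + R_nwt = 381.8 kip; (ii) 0.85 R_nwl + 1.5 R_nwt = 379.7 kip.
R_n = max = 381.8 kip [governs: (i)]; φR_n = 286.3 kip.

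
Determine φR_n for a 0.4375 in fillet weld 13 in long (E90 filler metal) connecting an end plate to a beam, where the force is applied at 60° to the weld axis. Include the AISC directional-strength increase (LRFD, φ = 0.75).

φR_n ≈ 228 kips

E90XX → F_EXX = 90 ksi.
t_e = 0.707 × 0.4375 = 0.3093 in; A_we = 0.3093 × 13 = 4.021 in².
Directional factor: 1.0 + 0.5 sin^1.5(60°) = 1.403.
F_nw = 0.6 × 90 × 1.403 = 75.76 ksi.
φR_n = 0.75 × 75.76 × 4.021 = 228.5 kips.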